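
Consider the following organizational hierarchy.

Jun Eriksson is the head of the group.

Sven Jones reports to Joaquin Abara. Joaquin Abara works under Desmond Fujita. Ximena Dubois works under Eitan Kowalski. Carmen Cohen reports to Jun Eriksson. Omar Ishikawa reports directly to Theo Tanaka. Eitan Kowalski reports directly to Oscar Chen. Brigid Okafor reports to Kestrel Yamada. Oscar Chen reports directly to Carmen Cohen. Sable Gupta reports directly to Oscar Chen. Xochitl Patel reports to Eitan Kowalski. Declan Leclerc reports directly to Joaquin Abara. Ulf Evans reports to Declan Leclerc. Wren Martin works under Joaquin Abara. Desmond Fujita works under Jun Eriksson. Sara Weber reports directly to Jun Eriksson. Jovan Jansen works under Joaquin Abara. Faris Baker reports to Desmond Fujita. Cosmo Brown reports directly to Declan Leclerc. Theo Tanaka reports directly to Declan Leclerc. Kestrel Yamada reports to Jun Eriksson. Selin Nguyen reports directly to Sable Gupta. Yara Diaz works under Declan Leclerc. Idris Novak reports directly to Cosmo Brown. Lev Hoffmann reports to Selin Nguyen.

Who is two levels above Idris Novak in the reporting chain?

Idris Novak reports to Cosmo Brown, and Cosmo Brown reports to Declan Leclerc. So Idris Novak's skip-level manager is Declan Leclerc.

Declan Leclerc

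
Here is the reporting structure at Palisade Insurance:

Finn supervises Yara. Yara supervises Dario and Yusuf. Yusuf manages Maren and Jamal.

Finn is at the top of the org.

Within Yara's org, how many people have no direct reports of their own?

3

The people in Yara's organization with no one reporting to them are Maren, Jamal, Dario. That is 3.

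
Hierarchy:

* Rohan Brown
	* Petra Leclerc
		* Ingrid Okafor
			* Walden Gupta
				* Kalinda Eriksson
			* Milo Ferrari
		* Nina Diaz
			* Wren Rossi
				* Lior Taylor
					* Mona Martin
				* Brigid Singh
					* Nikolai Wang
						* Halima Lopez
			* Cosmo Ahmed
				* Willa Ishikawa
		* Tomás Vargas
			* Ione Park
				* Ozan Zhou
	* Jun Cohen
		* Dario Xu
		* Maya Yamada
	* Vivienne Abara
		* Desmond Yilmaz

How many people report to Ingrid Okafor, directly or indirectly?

Ingrid Okafor directly manages Walden Gupta, Milo Ferrari. Under Walden Gupta: Kalinda Eriksson (1). Milo Ferrari has no reports. So Ingrid Okafor's organization is 2 direct reports plus everyone under them: 2 + 1 = 3.

3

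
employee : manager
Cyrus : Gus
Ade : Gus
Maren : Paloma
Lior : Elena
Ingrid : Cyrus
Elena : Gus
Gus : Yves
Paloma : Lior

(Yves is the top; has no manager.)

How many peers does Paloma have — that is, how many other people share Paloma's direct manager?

Paloma reports to Lior, and Lior has no other direct reports. Paloma has 0 peers.

0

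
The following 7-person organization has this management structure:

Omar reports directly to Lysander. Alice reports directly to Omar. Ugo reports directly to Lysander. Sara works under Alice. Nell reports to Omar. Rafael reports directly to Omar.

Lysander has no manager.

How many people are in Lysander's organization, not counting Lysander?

Lysander directly manages Omar, Ugo. Under Omar: Nell, Rafael, Alice, Sara (4). Ugo has no reports. So Lysander's organization is 2 direct reports plus everyone under them: 5 + 1 = 6.

6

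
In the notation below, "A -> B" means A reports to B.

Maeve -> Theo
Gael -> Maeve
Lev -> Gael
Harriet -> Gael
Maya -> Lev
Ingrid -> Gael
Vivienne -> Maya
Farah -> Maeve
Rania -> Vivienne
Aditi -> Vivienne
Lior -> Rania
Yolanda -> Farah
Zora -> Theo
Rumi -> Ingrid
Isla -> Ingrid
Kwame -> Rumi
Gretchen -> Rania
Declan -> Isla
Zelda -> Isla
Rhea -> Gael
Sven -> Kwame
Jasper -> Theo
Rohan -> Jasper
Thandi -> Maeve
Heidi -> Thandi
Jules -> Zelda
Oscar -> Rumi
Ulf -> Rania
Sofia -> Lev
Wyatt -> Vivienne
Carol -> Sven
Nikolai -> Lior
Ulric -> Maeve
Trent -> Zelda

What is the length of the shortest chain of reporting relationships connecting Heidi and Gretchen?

Heidi is 2 levels below Maeve, and Gretchen is 6 levels below Maeve (their lowest common manager). The shortest path runs up from Heidi to Maeve and back down to Gretchen: 2 + 6 = 8 links.

8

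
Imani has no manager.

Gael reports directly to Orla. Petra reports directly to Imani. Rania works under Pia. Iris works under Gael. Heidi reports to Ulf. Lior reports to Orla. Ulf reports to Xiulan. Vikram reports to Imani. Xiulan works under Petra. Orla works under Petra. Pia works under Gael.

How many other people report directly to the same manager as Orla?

1

Orla reports to Petra. Petra's other direct reports are Xiulan — 1 peer.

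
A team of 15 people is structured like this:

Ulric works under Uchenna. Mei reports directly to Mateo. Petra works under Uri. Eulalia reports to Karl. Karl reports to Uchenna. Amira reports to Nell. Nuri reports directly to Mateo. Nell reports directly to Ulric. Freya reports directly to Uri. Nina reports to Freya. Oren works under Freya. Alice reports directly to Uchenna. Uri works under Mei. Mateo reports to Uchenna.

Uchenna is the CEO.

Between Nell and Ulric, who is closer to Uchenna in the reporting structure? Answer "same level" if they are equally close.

Ulric

Nell is 2 levels below Uchenna; Ulric is 1. Ulric is higher.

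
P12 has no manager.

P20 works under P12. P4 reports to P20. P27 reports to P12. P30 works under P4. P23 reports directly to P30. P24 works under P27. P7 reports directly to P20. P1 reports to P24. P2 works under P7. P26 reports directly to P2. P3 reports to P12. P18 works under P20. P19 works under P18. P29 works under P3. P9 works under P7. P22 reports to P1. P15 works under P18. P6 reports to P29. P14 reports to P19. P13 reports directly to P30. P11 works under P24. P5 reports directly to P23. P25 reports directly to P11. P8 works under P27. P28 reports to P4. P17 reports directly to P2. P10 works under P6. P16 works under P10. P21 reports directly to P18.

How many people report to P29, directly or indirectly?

3

P29 directly manages P6. Under P6: P10, P16 (2). That's 3 in total.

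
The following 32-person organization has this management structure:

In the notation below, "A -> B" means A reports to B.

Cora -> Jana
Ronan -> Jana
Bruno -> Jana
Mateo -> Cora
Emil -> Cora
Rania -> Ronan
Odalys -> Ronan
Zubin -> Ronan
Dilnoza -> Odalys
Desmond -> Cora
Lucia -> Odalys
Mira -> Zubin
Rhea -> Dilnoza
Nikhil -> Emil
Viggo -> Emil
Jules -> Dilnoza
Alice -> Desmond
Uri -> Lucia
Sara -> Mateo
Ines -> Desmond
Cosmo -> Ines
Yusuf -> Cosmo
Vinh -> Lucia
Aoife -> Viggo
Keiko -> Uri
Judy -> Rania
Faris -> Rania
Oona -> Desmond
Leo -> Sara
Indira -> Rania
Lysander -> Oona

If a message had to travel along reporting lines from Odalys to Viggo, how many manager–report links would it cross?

5

Odalys is 2 levels below Jana, and Viggo is 3 levels below Jana (their lowest common manager). The shortest path runs up from Odalys to Jana and back down to Viggo: 2 + 3 = 5 links.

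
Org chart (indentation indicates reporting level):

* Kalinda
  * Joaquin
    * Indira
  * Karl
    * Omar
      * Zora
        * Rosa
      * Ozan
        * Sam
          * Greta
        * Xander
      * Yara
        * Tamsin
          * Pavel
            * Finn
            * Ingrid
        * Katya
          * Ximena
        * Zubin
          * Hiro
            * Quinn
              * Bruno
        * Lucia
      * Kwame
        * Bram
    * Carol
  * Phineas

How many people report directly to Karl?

Karl directly manages Omar, Carol. That is 2 direct reports.

2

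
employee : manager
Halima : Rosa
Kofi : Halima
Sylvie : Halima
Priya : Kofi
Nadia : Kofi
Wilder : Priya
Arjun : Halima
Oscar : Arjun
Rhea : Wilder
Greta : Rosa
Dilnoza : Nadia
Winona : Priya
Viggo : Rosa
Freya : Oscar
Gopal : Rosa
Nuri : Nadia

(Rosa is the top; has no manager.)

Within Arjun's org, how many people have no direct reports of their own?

1

The only person in Arjun's organization with no one reporting to them is Freya. That is 1.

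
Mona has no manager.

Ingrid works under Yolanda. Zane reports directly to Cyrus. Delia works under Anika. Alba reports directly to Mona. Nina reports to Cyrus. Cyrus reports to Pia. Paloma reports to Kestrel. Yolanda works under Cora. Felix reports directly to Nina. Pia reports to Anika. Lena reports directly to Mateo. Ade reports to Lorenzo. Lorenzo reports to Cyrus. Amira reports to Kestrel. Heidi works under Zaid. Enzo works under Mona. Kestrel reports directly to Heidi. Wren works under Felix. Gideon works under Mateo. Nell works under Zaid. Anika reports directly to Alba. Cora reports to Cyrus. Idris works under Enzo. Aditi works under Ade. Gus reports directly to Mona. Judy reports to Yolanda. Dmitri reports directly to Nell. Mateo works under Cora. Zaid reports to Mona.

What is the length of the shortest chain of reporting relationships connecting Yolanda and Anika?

Yolanda is in Anika's organization: the chain from Yolanda up to Anika is Yolanda → Cora → Cyrus → Pia → Anika, which is 4 links.

4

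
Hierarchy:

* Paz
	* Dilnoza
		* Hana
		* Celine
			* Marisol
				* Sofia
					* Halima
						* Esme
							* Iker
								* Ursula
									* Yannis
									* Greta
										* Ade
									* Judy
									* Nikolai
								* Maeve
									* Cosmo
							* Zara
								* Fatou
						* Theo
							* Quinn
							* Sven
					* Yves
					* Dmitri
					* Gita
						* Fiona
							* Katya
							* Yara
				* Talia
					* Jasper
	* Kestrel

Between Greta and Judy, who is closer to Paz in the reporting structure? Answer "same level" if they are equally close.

Both Greta and Judy are 9 levels below Paz.

same level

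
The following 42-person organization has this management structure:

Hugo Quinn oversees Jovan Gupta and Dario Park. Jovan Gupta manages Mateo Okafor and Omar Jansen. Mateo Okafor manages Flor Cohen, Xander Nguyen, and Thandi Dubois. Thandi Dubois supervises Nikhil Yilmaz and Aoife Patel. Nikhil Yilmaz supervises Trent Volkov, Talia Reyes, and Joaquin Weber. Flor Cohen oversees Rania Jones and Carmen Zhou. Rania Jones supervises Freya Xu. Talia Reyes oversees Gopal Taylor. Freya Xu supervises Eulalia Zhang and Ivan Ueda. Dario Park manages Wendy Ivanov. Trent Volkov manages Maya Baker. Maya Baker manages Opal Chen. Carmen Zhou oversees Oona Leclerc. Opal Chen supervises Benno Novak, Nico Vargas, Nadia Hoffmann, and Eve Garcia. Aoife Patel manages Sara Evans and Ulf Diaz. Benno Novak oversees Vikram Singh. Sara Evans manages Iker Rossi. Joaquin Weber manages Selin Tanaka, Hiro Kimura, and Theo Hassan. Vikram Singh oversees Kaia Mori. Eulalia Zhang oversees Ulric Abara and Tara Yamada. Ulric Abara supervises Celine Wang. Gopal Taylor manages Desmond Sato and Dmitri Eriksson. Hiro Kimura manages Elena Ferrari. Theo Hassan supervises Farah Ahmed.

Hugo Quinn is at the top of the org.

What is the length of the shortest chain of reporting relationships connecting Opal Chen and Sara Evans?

6

Opal Chen is 4 levels below Thandi Dubois, and Sara Evans is 2 levels below Thandi Dubois (their lowest common manager). The shortest path runs up from Opal Chen to Thandi Dubois and back down to Sara Evans: 4 + 2 = 6 links.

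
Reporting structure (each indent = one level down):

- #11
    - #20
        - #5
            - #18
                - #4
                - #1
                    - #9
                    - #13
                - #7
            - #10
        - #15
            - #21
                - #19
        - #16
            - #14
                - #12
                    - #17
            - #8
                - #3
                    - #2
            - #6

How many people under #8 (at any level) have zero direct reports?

1

The only person in #8's organization with no one reporting to them is #2. That is 1.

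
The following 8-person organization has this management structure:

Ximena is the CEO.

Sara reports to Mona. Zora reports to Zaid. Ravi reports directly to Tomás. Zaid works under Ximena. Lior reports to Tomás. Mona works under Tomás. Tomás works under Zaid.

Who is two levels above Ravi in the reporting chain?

Ravi reports to Tomás, and Tomás reports to Zaid. So Ravi's skip-level manager is Zaid.

Zaid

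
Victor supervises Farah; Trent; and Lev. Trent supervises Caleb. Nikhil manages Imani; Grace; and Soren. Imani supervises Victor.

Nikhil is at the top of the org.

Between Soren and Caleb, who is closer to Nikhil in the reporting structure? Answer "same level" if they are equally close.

Soren

Soren is 1 level below Nikhil; Caleb is 4. Soren is higher.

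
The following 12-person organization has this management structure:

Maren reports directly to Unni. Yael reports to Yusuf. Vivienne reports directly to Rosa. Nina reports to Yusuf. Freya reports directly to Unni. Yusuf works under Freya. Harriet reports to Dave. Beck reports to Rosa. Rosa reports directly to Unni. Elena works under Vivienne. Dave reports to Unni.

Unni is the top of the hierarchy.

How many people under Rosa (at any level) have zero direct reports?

2

The people in Rosa's organization with no one reporting to them are Beck, Elena. That is 2.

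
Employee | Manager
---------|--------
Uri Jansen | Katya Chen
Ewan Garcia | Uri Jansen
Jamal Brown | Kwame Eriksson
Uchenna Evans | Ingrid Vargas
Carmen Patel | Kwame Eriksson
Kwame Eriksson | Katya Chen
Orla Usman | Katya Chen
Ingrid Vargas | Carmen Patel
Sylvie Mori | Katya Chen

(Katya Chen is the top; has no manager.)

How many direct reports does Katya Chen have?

4

Katya Chen directly manages Kwame Eriksson, Sylvie Mori, Orla Usman, Uri Jansen. That is 4 direct reports.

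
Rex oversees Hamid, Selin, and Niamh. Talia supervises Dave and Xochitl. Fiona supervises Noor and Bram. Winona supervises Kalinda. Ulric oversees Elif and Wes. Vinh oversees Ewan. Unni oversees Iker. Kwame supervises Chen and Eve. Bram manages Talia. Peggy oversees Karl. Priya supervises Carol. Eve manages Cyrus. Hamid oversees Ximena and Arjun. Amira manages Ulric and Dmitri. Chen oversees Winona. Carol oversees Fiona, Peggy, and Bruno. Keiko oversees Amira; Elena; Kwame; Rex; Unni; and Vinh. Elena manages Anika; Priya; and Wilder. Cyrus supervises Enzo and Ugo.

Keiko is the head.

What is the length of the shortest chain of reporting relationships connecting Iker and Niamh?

4

Iker is 2 levels below Keiko, and Niamh is 2 levels below Keiko (their lowest common manager). The shortest path runs up from Iker to Keiko and back down to Niamh: 2 + 2 = 4 links.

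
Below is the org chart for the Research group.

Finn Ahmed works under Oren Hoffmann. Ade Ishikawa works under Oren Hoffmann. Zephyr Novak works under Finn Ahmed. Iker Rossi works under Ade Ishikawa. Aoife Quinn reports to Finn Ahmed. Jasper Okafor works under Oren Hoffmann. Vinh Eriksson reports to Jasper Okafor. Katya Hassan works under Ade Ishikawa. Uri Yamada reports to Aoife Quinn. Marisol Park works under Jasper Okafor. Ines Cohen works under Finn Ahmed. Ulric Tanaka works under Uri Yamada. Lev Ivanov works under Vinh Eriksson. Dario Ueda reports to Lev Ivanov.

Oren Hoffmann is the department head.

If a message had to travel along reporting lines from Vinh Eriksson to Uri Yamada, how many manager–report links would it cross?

Vinh Eriksson is 2 levels below Oren Hoffmann, and Uri Yamada is 3 levels below Oren Hoffmann (their lowest common manager). The shortest path runs up from Vinh Eriksson to Oren Hoffmann and back down to Uri Yamada: 2 + 3 = 5 links.

5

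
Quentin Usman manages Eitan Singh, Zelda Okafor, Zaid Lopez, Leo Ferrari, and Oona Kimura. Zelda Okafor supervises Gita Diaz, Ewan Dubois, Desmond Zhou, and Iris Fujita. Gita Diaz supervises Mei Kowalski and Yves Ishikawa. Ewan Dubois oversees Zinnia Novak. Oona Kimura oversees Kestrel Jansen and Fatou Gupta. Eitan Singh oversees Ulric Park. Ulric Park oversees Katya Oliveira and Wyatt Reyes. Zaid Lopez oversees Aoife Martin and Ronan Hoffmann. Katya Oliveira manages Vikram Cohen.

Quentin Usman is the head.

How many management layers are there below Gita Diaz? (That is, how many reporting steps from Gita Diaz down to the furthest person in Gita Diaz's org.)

1

The longest chain under Gita Diaz runs Gita Diaz → Yves Ishikawa, which is 1 level below Gita Diaz.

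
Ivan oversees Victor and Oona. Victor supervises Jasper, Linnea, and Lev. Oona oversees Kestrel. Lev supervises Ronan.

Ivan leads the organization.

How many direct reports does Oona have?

Oona directly manages Kestrel. That is 1 direct report.

1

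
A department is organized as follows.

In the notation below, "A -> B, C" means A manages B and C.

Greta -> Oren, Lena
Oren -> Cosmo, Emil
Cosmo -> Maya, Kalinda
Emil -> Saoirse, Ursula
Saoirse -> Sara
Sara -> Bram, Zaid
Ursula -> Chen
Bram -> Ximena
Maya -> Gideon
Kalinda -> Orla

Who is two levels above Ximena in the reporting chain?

Sara

Ximena reports to Bram, and Bram reports to Sara. So Ximena's skip-level manager is Sara.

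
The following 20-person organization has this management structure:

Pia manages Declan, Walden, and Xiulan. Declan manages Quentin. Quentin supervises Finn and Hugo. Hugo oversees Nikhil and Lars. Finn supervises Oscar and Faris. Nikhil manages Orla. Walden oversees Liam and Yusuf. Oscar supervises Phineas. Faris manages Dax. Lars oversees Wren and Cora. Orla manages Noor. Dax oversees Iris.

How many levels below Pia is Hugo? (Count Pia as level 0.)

3

Chain from Hugo up to Pia: Hugo → Quentin → Declan → Pia. That is 3 steps up, so Hugo is 3 levels below Pia.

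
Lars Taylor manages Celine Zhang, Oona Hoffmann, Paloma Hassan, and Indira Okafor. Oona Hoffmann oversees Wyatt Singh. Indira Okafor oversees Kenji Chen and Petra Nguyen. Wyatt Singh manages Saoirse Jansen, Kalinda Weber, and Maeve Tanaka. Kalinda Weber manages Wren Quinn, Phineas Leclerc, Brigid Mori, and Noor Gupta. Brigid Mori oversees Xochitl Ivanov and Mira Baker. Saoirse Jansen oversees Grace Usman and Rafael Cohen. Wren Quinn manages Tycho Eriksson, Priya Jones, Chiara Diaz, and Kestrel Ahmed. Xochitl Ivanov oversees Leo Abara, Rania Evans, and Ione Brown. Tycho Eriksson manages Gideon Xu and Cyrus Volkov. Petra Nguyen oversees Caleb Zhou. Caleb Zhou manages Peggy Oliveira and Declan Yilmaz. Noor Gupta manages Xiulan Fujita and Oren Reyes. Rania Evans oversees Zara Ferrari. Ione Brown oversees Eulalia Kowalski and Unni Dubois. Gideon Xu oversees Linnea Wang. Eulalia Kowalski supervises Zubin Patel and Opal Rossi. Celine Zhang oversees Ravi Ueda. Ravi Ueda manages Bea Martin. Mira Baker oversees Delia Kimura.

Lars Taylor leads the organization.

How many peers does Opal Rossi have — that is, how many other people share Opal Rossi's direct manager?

1

Opal Rossi reports to Eulalia Kowalski. Eulalia Kowalski's other direct reports are Zubin Patel — 1 peer.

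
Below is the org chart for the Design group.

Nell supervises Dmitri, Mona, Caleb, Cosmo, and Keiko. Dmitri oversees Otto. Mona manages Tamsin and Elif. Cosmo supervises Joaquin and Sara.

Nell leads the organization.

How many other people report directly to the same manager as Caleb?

Caleb reports to Nell. Nell's other direct reports are Dmitri, Mona, Cosmo, Keiko — 4 peers.

4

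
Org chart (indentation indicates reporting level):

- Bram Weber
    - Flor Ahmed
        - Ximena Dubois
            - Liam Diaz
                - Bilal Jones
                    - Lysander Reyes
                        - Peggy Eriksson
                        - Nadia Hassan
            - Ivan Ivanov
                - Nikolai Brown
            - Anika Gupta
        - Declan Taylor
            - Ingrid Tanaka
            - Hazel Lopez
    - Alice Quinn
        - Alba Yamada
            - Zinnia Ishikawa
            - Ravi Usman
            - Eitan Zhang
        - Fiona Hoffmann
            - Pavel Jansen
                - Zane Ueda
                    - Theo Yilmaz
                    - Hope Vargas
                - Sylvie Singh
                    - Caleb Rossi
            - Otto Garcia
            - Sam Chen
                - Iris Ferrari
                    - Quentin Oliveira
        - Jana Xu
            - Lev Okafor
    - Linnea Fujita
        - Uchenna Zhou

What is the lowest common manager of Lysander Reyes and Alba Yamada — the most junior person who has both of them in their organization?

Lysander Reyes's chain of managers is Bilal Jones, Liam Diaz, Ximena Dubois, Flor Ahmed, Bram Weber. Alba Yamada's chain of managers is Alice Quinn, Bram Weber. The first manager that appears in both chains is Bram Weber.

Bram Weber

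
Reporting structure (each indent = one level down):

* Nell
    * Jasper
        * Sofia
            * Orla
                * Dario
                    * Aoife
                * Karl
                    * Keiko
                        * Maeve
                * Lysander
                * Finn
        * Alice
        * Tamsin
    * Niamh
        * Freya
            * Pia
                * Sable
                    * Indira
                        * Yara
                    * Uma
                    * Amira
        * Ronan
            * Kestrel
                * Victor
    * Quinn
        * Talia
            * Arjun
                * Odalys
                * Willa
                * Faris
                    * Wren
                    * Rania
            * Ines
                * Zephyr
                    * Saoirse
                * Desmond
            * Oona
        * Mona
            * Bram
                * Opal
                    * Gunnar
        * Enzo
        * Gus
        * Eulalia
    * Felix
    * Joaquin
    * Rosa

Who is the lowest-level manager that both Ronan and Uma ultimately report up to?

Niamh

Ronan's chain of managers is Niamh, Nell. Uma's chain of managers is Sable, Pia, Freya, Niamh, Nell. The first manager that appears in both chains is Niamh.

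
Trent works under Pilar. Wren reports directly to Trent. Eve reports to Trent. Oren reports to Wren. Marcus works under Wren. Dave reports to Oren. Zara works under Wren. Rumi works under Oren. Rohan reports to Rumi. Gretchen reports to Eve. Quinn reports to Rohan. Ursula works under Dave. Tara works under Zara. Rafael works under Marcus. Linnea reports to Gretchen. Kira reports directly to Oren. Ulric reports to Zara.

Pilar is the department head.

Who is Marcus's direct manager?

Marcus reports directly to Wren.

Wren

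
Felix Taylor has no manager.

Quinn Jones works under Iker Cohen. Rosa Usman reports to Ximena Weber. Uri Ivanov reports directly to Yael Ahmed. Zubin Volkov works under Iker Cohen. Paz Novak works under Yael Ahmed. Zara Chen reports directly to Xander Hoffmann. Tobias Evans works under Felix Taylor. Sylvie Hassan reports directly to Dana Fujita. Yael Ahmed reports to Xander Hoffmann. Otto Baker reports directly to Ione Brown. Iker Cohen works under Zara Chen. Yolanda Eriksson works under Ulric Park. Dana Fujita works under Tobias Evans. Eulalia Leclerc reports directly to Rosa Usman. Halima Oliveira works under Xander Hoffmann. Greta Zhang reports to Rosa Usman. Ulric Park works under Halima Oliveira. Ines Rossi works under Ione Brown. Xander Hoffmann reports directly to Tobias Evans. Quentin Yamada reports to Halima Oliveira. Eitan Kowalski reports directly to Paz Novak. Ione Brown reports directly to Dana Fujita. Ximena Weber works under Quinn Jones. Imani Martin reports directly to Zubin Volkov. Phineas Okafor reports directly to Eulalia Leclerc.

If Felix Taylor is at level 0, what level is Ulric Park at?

Chain from Ulric Park up to Felix Taylor: Ulric Park → Halima Oliveira → Xander Hoffmann → Tobias Evans → Felix Taylor. That is 4 steps up, so Ulric Park is 4 levels below Felix Taylor.

4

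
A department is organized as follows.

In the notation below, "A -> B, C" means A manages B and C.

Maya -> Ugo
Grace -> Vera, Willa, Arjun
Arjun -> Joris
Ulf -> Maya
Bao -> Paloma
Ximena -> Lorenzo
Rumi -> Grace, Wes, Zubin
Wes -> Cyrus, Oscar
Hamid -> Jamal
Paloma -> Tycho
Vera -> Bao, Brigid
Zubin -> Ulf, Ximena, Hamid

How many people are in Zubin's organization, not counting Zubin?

7

Zubin directly manages Ulf, Ximena, Hamid. Under Ulf: Maya, Ugo (2). Under Ximena: Lorenzo (1). Under Hamid: Jamal (1). So Zubin's organization is 3 direct reports plus everyone under them: 3 + 2 + 2 = 7.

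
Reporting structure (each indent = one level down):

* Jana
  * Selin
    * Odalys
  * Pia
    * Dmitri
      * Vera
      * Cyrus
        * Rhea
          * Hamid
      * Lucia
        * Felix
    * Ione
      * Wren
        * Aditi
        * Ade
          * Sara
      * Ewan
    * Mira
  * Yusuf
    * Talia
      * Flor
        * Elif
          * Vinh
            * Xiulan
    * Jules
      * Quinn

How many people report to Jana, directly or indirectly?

Jana directly manages Selin, Pia, Yusuf. Under Selin: Odalys (1). Under Pia: Mira, Ione, Ewan, Wren, Ade, Sara, Aditi, Dmitri, Lucia, Felix, Cyrus, Rhea, Hamid, Vera (14). Under Yusuf: Jules, Quinn, Talia, Flor, Elif, Vinh, Xiulan (7). So Jana's organization is 3 direct reports plus everyone under them: 2 + 15 + 8 = 25.

25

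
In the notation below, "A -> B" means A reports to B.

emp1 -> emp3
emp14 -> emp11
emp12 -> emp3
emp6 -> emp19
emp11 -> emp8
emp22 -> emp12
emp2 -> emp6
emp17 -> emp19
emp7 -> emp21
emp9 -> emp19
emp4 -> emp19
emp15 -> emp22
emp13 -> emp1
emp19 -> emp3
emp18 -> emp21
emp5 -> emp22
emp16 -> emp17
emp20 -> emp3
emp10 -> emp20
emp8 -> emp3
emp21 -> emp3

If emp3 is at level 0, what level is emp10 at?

Chain from emp10 up to emp3: emp10 → emp20 → emp3. That is 2 steps up, so emp10 is 2 levels below emp3.

2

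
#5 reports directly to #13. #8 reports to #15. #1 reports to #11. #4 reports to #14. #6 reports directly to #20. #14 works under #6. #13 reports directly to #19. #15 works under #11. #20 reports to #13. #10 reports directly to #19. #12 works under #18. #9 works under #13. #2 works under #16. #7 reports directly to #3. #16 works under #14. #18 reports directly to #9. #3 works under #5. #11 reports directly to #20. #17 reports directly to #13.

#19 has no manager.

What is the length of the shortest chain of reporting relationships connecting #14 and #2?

#2 is in #14's organization: the chain from #2 up to #14 is #2 → #16 → #14, which is 2 links.

2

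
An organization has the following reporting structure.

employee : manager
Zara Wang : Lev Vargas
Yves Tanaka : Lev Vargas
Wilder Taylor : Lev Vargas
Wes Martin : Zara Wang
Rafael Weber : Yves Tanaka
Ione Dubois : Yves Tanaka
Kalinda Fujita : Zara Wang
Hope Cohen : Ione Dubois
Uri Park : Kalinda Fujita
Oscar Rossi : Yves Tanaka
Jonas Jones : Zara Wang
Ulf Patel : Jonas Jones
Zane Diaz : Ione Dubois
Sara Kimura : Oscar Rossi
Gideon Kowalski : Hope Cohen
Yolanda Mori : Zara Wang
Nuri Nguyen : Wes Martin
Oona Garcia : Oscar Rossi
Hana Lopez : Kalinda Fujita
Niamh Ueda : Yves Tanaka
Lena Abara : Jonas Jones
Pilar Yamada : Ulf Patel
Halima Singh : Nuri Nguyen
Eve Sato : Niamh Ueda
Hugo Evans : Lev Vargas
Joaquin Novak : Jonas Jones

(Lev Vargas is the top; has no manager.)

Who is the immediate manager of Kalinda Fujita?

Kalinda Fujita reports directly to Zara Wang.

Zara Wang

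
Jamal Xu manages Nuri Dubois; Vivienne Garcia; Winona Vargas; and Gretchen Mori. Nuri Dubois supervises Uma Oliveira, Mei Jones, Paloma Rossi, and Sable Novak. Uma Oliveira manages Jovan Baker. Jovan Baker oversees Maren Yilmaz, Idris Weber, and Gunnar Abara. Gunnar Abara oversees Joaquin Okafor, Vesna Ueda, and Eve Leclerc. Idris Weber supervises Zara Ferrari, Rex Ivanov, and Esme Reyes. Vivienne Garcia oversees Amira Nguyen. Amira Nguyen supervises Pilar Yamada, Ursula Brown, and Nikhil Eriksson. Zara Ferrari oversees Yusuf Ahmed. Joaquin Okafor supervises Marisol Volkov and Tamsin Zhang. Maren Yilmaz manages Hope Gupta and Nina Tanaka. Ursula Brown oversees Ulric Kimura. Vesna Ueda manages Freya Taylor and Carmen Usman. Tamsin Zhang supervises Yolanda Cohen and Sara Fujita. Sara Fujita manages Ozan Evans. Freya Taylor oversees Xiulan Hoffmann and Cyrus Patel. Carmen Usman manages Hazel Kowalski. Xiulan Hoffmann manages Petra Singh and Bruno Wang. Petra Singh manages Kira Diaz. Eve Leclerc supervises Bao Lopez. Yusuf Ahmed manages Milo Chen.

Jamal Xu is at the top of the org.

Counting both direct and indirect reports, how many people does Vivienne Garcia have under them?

Vivienne Garcia directly manages Amira Nguyen. Under Amira Nguyen: Pilar Yamada, Nikhil Eriksson, Ursula Brown, Ulric Kimura (4). That's 5 in total.

5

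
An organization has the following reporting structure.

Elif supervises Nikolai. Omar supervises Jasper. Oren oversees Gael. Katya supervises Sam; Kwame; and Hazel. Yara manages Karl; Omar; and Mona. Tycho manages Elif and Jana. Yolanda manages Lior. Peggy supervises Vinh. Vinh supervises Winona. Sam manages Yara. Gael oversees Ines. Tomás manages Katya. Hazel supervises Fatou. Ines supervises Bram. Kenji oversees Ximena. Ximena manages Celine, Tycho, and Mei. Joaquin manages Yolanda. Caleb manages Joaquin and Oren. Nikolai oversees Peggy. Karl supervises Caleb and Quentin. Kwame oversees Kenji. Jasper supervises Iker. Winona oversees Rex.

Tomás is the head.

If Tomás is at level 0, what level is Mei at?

Chain from Mei up to Tomás: Mei → Ximena → Kenji → Kwame → Katya → Tomás. That is 5 steps up, so Mei is 5 levels below Tomás.

5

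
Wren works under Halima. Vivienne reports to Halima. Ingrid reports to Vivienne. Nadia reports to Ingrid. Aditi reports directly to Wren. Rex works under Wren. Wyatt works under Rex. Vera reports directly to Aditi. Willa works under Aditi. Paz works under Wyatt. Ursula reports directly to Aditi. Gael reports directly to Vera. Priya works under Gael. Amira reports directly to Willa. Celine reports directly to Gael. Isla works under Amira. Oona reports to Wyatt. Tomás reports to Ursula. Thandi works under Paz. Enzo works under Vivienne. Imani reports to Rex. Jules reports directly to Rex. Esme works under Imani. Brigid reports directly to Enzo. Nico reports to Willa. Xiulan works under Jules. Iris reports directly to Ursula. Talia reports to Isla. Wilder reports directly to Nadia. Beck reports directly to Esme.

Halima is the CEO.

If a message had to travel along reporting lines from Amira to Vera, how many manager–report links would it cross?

Amira is 2 levels below Aditi, and Vera is 1 level below Aditi (their lowest common manager). The shortest path runs up from Amira to Aditi and back down to Vera: 2 + 1 = 3 links.

3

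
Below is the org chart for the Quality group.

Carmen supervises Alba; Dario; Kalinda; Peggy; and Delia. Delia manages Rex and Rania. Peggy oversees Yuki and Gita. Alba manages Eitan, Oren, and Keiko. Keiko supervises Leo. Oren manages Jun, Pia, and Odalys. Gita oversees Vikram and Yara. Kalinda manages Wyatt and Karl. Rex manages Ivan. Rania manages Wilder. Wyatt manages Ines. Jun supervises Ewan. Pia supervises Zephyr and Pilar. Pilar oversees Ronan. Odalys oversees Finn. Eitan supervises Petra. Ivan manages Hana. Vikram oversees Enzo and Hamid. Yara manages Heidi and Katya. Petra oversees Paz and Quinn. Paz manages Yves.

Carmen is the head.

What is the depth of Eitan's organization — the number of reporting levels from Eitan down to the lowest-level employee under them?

The longest chain under Eitan runs Eitan → Petra → Paz → Yves, which is 3 levels below Eitan.

3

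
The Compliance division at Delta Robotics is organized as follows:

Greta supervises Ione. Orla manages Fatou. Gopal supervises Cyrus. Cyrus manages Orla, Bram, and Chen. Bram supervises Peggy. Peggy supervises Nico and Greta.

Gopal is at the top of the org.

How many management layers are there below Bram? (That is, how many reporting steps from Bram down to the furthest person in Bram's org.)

3

The longest chain under Bram runs Bram → Peggy → Greta → Ione, which is 3 levels below Bram.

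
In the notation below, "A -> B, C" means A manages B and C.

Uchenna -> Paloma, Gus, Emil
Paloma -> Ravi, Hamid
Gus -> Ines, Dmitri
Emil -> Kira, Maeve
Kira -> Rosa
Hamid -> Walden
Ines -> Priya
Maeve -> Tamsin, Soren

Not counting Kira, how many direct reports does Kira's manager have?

1

Kira reports to Emil. Emil's other direct reports are Maeve — 1 peer.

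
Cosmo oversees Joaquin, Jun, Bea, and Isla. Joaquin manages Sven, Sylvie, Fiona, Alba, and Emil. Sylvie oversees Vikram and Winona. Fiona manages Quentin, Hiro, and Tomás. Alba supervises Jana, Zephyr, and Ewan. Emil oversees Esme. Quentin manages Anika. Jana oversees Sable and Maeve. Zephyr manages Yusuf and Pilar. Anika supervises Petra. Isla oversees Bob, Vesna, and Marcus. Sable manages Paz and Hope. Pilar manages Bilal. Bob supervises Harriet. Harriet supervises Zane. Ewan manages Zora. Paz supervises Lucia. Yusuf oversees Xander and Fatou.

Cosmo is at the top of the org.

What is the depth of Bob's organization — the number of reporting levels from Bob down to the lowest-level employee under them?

2

The longest chain under Bob runs Bob → Harriet → Zane, which is 2 levels below Bob.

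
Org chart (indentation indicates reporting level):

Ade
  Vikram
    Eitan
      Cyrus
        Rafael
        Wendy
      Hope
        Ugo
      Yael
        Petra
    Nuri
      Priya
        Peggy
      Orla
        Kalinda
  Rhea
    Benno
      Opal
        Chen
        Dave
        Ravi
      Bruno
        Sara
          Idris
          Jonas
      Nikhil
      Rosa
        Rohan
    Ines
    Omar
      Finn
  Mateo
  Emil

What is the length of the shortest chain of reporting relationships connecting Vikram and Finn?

4

Vikram is 1 level below Ade, and Finn is 3 levels below Ade (their lowest common manager). The shortest path runs up from Vikram to Ade and back down to Finn: 1 + 3 = 4 links.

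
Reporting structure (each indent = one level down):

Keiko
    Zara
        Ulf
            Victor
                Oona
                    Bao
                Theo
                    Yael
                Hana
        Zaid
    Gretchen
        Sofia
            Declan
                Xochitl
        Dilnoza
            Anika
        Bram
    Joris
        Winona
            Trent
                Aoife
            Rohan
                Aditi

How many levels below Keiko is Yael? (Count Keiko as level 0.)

Chain from Yael up to Keiko: Yael → Theo → Victor → Ulf → Zara → Keiko. That is 5 steps up, so Yael is 5 levels below Keiko.

5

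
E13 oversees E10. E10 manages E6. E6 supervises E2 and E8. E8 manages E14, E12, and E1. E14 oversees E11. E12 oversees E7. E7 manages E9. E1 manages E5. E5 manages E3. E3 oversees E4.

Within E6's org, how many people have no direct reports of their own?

The people in E6's organization with no one reporting to them are E2, E4, E9, E11. That is 4.

4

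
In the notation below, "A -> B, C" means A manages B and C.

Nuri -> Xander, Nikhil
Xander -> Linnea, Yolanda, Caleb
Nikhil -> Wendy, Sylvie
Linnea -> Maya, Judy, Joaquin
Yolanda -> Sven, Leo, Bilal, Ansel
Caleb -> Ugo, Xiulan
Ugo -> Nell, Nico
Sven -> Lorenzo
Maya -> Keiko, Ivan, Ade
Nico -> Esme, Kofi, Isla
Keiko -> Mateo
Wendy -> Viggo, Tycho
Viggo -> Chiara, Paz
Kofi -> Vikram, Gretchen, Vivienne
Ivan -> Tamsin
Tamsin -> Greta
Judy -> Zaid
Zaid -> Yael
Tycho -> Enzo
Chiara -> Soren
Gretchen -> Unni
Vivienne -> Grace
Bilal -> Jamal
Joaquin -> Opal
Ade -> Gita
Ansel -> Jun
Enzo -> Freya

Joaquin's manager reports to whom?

Joaquin reports to Linnea, and Linnea reports to Xander. So Joaquin's skip-level manager is Xander.

Xander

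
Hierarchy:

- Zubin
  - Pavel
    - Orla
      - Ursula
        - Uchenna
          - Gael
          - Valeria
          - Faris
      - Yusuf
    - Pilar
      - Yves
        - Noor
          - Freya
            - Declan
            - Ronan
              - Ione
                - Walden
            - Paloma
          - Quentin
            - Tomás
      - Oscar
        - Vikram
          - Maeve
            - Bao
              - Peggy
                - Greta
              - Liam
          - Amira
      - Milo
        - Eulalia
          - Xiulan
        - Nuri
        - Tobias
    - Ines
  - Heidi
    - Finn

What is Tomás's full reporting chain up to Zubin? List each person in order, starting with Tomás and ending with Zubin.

Tomás -> Quentin -> Noor -> Yves -> Pilar -> Pavel -> Zubin

Tomás reports to Quentin. Quentin reports to Noor. Noor reports to Yves. Yves reports to Pilar. Pilar reports to Pavel. Pavel reports to Zubin. Zubin is at the top.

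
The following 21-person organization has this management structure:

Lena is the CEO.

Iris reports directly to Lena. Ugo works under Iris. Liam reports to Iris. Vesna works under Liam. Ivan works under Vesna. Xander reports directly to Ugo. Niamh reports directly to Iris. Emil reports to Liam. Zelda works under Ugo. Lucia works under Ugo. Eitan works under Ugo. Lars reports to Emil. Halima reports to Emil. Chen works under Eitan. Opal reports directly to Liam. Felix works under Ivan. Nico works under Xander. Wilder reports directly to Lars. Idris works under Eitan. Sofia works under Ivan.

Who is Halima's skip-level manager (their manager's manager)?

Halima reports to Emil, and Emil reports to Liam. So Halima's skip-level manager is Liam.

Liam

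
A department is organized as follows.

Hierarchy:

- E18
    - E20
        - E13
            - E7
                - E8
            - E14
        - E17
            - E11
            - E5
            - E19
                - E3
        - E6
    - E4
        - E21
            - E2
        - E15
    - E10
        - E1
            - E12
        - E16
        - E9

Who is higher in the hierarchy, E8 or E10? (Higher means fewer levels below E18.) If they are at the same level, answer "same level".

E8 is 4 levels below E18; E10 is 1. E10 is higher.

E10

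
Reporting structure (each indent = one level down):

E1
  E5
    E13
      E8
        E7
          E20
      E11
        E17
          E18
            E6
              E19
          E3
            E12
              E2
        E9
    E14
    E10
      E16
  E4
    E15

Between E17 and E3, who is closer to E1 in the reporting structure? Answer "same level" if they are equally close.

E17 is 4 levels below E1; E3 is 5. E17 is higher.

E17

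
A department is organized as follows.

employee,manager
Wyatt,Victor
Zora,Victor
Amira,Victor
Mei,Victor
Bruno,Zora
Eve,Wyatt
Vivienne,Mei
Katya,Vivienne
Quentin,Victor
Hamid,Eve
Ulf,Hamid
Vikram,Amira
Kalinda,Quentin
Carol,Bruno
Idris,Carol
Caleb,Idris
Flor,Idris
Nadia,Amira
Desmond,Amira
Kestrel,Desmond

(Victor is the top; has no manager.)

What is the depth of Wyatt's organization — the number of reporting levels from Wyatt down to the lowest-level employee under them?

The longest chain under Wyatt runs Wyatt → Eve → Hamid → Ulf, which is 3 levels below Wyatt.

3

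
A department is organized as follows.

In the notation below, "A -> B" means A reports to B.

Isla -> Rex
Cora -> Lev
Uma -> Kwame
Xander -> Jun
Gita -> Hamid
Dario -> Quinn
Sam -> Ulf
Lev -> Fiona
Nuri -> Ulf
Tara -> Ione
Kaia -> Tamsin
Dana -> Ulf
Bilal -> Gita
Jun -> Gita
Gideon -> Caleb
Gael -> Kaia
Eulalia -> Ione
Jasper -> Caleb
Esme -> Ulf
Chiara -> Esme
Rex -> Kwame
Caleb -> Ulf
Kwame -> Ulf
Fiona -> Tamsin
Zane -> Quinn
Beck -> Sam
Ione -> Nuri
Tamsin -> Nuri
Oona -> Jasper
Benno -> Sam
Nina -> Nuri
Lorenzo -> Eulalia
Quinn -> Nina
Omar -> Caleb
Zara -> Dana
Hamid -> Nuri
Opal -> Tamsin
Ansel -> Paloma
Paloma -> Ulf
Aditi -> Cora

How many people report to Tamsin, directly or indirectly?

7

Tamsin directly manages Kaia, Opal, Fiona. Under Kaia: Gael (1). Opal has no reports. Under Fiona: Lev, Cora, Aditi (3). So Tamsin's organization is 3 direct reports plus everyone under them: 2 + 1 + 4 = 7.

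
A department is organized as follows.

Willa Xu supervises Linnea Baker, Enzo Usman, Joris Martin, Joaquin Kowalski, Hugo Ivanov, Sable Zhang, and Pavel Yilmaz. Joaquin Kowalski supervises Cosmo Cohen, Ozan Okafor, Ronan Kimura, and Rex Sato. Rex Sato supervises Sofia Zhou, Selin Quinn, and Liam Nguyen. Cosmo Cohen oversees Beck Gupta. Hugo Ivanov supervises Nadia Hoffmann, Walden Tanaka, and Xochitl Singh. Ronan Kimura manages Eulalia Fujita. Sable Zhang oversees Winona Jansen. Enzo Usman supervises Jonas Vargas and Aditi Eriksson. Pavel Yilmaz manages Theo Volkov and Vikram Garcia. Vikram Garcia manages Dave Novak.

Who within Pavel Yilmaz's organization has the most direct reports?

Direct-report counts within Pavel Yilmaz's organization: Pavel Yilmaz has 2; Vikram Garcia has 1. The largest is 2, held by Pavel Yilmaz.

Pavel Yilmaz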